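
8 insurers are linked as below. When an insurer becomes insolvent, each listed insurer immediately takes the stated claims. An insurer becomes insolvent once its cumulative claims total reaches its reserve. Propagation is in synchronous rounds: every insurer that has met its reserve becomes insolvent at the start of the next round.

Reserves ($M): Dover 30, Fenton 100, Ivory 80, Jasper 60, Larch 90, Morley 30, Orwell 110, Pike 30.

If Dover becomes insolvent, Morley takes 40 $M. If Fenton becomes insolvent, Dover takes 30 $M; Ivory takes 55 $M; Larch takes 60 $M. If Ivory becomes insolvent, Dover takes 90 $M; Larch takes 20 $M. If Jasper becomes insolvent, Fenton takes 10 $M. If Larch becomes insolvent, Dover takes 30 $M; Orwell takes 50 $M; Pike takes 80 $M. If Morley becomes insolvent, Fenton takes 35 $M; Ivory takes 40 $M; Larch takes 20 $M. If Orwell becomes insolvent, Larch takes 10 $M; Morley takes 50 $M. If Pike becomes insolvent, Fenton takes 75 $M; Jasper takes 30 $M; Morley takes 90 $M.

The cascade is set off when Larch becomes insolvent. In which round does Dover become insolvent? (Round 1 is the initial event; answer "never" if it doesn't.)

Round 1 — Larch becomes insolvent (initial).
  Dover: +30 → 30 ≥ 30
  Orwell: +50 → 50 < 110
  Pike: +80 → 80 ≥ 30
Round 2 — Dover, Pike become insolvent.
  Fenton: +75 → 75 < 100
  Jasper: +30 → 30 < 60
  Morley: +40+90 → 130 ≥ 30
Round 3 — Morley becomes insolvent.
  Fenton: +35 → 110 ≥ 100
  Ivory: +40 → 40 < 80
Round 4 — Fenton becomes insolvent.
  Ivory: +55 → 95 ≥ 80
Round 5 — Ivory becomes insolvent.
No further insolvencies.

2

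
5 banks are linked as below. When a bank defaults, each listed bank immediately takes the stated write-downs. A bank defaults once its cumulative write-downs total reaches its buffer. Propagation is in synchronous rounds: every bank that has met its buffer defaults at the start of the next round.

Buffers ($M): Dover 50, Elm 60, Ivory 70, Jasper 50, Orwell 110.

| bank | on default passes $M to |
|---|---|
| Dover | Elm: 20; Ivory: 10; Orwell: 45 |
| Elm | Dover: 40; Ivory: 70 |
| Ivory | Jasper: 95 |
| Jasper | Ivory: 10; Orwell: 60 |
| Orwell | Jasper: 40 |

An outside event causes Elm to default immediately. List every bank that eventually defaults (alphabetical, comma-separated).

Round 1 — Elm defaults (initial).
  Dover: +40 → 40 < 50
  Ivory: +70 → 70 ≥ 70
Round 2 — Ivory defaults.
  Jasper: +95 → 95 ≥ 50
Round 3 — Jasper defaults.
  Orwell: +60 → 60 < 110
No further defaults.

Elm, Ivory, Jasper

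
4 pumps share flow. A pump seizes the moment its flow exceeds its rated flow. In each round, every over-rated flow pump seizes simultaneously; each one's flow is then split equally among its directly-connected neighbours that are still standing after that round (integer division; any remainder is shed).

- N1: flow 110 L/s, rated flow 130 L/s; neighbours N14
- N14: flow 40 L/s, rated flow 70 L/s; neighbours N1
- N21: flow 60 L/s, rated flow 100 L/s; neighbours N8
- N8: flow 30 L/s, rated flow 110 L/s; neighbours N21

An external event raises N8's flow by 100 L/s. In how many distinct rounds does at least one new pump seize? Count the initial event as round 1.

Round 1 — N8 at 130 > 110. N8 seizes.
  N8 sheds 130 L/s to N21: 130 each.
    N21: 60+130 = 190 > 100
Round 2 — N21 seizes.
  N21 sheds 190 L/s: no online neighbours, lost.
No further seizures.

2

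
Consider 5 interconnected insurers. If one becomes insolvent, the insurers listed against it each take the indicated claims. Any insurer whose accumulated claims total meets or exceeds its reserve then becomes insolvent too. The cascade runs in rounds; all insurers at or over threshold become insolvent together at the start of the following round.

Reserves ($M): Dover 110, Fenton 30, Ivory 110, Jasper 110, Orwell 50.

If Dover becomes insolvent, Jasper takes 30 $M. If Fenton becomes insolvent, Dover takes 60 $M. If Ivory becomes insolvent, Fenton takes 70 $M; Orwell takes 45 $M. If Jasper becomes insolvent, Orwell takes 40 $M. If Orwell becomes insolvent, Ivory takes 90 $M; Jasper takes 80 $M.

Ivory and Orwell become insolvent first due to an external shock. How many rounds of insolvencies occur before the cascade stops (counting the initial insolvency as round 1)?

Round 1 — Ivory, Orwell become insolvent (initial).
  Fenton: +70 → 70 ≥ 30
  Jasper: +80 → 80 < 110
Round 2 — Fenton becomes insolvent.
  Dover: +60 → 60 < 110
No further insolvencies.

2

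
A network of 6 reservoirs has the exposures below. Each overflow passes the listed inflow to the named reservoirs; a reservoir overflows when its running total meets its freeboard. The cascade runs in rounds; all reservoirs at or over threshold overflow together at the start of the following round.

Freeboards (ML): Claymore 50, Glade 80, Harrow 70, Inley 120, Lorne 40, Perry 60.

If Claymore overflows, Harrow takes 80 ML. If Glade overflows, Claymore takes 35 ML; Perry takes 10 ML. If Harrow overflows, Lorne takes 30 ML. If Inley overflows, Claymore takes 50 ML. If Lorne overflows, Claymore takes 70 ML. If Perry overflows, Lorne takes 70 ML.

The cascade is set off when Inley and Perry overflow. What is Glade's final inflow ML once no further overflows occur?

Round 1 — Inley, Perry overflow (initial).
  Claymore: +50 → 50 ≥ 50
  Lorne: +70 → 70 ≥ 40
Round 2 — Claymore, Lorne overflow.
  Harrow: +80 → 80 ≥ 70
Round 3 — Harrow overflows.
No further overflows.

0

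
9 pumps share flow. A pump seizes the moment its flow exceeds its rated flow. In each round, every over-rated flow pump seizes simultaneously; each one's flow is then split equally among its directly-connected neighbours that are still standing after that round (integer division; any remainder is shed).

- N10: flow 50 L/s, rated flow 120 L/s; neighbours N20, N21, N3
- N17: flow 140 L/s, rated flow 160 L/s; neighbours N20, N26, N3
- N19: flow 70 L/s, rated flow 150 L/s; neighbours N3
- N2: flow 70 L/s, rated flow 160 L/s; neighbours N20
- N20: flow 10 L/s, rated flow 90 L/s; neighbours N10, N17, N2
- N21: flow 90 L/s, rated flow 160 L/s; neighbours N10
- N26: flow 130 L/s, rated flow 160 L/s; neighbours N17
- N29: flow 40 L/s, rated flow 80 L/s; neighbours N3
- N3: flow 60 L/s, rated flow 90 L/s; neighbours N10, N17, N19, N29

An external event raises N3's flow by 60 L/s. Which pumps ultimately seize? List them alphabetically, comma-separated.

N10, N17, N20, N21, N26, N3

Round 1 — N3 at 120 > 90. N3 seizes.
  N3 sheds 120 L/s to N10, N17, N19, N29: 30 each.
    N10: 50+30 = 80 ≤ 120
    N17: 140+30 = 170 > 160
    N19: 70+30 = 100 ≤ 150
    N29: 40+30 = 70 ≤ 80
Round 2 — N17 seizes.
  N17 sheds 170 L/s to N20, N26: 85 each.
    N20: 10+85 = 95 > 90
    N26: 130+85 = 215 > 160
Round 3 — N20, N26 seize.
  N20 sheds 95 L/s to N10, N2: 47 each (1 lost).
    N10: 80+47 = 127 > 120
    N2: 70+47 = 117 ≤ 160
  N26 sheds 215 L/s: no online neighbours, lost.
Round 4 — N10 seizes.
  N10 sheds 127 L/s to N21: 127 each.
    N21: 90+127 = 217 > 160
Round 5 — N21 seizes.
  N21 sheds 217 L/s: no online neighbours, lost.
No further seizures.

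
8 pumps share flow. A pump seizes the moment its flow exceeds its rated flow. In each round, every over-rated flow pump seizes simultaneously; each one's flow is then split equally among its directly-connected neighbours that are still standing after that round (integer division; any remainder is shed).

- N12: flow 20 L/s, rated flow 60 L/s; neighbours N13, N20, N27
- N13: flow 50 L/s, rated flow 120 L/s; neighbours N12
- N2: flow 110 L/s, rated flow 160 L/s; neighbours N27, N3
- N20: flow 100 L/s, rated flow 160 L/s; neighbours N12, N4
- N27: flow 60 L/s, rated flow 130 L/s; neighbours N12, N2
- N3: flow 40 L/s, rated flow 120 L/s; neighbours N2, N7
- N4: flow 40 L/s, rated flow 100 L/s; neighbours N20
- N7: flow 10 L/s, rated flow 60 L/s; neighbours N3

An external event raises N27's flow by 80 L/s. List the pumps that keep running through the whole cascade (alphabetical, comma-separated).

N13, N20, N4

Round 1 — N27 at 140 > 130. N27 seizes.
  N27 sheds 140 L/s to N12, N2: 70 each.
    N12: 20+70 = 90 > 60
    N2: 110+70 = 180 > 160
Round 2 — N12, N2 seize.
  N12 sheds 90 L/s to N13, N20: 45 each.
    N13: 50+45 = 95 ≤ 120
    N20: 100+45 = 145 ≤ 160
  N2 sheds 180 L/s to N3: 180 each.
    N3: 40+180 = 220 > 120
Round 3 — N3 seizes.
  N3 sheds 220 L/s to N7: 220 each.
    N7: 10+220 = 230 > 60
Round 4 — N7 seizes.
  N7 sheds 230 L/s: no online neighbours, lost.
No further seizures.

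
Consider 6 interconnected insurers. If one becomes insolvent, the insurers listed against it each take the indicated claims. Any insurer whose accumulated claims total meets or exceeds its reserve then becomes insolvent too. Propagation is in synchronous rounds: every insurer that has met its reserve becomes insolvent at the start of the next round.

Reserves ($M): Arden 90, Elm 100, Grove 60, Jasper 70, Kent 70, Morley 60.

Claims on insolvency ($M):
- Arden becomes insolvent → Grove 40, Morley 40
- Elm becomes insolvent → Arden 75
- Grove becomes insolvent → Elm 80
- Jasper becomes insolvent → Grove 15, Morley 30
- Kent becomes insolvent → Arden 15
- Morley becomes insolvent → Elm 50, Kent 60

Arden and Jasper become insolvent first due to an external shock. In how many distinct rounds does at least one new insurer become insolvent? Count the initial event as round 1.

Round 1 — Arden, Jasper become insolvent (initial).
  Grove: +40+15 → 55 < 60
  Morley: +40+30 → 70 ≥ 60
Round 2 — Morley becomes insolvent.
  Elm: +50 → 50 < 100
  Kent: +60 → 60 < 70
No further insolvencies.

2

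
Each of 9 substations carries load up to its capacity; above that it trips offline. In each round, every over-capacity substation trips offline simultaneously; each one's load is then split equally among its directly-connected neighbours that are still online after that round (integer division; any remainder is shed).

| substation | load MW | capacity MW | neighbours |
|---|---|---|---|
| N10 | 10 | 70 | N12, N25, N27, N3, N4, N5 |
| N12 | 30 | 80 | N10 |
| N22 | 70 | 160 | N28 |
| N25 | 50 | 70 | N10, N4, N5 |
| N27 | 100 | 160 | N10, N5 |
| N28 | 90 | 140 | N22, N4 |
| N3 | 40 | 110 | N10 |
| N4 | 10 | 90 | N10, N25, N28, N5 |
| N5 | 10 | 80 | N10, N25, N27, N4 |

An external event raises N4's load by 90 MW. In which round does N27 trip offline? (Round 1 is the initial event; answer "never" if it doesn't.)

5

Round 1 — N4 at 100 > 90. N4 trips offline.
  N4 sheds 100 MW to N10, N25, N28, N5: 25 each.
    N10: 10+25 = 35 ≤ 70
    N25: 50+25 = 75 > 70
    N28: 90+25 = 115 ≤ 140
    N5: 10+25 = 35 ≤ 80
Round 2 — N25 trips offline.
  N25 sheds 75 MW to N10, N5: 37 each (1 lost).
    N10: 35+37 = 72 > 70
    N5: 35+37 = 72 ≤ 80
Round 3 — N10 trips offline.
  N10 sheds 72 MW to N12, N27, N3, N5: 18 each.
    N12: 30+18 = 48 ≤ 80
    N27: 100+18 = 118 ≤ 160
    N3: 40+18 = 58 ≤ 110
    N5: 72+18 = 90 > 80
Round 4 — N5 trips offline.
  N5 sheds 90 MW to N27: 90 each.
    N27: 118+90 = 208 > 160
Round 5 — N27 trips offline.
  N27 sheds 208 MW: no online neighbours, lost.
No further trips.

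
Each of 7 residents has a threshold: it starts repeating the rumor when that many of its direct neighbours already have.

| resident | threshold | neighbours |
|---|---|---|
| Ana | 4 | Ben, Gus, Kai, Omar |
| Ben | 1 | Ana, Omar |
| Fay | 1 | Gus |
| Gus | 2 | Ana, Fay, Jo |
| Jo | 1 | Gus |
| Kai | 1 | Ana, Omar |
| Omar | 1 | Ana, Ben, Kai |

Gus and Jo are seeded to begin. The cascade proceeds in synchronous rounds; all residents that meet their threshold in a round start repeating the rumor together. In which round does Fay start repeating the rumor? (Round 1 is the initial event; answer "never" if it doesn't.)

2

Round 1 — Gus, Jo start repeating the rumor (initial).
Round 2 — checking thresholds:
  Ana: 1 of 4 neighbours < 4, below threshold.
  Fay: 1 of 1 neighbours ≥ 1, starts repeating the rumor.
Round 3 — no new spreads; cascade stops.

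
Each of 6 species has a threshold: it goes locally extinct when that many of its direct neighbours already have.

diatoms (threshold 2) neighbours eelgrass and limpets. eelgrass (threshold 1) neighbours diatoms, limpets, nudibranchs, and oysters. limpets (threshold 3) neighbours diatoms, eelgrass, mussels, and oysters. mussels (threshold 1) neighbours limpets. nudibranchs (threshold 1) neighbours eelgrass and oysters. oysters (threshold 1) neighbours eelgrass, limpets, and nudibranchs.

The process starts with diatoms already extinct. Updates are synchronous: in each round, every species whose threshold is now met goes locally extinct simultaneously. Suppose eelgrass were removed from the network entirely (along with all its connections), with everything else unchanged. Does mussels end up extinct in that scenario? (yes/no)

With eelgrass removed:
Round 1 — diatoms goes locally extinct (initial).
Round 2 — no new extinctions; cascade stops.

no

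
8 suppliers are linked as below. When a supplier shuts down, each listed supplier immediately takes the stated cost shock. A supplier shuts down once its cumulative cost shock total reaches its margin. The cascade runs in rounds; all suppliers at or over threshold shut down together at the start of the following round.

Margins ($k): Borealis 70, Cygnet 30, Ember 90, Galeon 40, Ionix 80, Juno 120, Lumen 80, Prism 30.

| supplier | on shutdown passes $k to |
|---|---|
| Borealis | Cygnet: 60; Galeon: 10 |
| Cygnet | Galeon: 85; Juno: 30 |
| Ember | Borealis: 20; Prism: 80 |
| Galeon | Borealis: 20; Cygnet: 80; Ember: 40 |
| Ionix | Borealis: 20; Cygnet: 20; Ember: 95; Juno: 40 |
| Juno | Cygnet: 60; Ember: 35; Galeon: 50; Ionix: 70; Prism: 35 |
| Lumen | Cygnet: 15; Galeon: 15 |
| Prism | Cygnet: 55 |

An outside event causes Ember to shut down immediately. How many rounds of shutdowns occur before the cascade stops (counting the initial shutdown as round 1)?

Round 1 — Ember shuts down (initial).
  Borealis: +20 → 20 < 70
  Prism: +80 → 80 ≥ 30
Round 2 — Prism shuts down.
  Cygnet: +55 → 55 ≥ 30
Round 3 — Cygnet shuts down.
  Galeon: +85 → 85 ≥ 40
  Juno: +30 → 30 < 120
Round 4 — Galeon shuts down.
  Borealis: +20 → 40 < 70
No further shutdowns.

4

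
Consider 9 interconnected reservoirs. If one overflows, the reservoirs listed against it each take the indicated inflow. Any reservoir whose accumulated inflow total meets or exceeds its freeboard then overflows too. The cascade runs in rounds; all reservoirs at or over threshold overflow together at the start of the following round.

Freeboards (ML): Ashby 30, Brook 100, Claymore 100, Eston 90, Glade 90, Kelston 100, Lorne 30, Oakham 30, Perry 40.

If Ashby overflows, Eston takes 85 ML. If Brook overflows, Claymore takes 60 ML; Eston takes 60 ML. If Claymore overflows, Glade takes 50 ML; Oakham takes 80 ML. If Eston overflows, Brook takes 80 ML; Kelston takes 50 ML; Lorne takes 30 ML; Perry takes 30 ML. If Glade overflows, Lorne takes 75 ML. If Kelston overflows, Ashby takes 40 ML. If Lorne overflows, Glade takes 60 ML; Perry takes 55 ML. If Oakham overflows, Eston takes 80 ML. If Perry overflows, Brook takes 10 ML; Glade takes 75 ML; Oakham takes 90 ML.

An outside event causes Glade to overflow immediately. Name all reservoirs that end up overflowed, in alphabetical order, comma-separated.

Round 1 — Glade overflows (initial).
  Lorne: +75 → 75 ≥ 30
Round 2 — Lorne overflows.
  Perry: +55 → 55 ≥ 40
Round 3 — Perry overflows.
  Brook: +10 → 10 < 100
  Oakham: +90 → 90 ≥ 30
Round 4 — Oakham overflows.
  Eston: +80 → 80 < 90
No further overflows.

Glade, Lorne, Oakham, Perry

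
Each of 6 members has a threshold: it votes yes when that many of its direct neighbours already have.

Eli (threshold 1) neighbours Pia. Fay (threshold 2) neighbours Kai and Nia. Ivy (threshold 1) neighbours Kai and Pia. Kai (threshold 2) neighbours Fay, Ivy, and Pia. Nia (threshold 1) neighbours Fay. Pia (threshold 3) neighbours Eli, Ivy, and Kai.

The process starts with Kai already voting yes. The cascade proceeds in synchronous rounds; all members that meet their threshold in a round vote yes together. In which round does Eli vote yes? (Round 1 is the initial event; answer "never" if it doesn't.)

never

Round 1 — Kai votes yes (initial).
Round 2 — checking thresholds:
  Fay: 1 of 2 neighbours < 2, holds.
  Ivy: 1 of 2 neighbours ≥ 1, votes yes.
  Pia: 1 of 3 neighbours < 3, holds.
Round 3 — no new yes votes; cascade stops.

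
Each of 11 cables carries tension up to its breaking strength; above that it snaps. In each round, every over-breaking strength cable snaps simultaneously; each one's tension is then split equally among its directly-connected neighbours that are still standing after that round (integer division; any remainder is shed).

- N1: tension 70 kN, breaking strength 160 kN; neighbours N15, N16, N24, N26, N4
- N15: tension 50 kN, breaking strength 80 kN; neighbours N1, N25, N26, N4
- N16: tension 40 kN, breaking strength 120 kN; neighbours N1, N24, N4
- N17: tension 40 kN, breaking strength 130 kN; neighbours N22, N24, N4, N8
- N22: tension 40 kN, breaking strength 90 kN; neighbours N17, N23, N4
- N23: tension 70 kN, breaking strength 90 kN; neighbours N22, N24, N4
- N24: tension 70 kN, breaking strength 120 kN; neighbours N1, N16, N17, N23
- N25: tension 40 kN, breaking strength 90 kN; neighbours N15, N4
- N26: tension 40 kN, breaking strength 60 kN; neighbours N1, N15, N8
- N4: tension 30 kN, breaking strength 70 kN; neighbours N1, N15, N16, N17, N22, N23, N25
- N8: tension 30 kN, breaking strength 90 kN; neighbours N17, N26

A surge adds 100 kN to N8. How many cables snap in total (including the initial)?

3

Round 1 — N8 at 130 > 90. N8 snaps.
  N8 sheds 130 kN to N17, N26: 65 each.
    N17: 40+65 = 105 ≤ 130
    N26: 40+65 = 105 > 60
Round 2 — N26 snaps.
  N26 sheds 105 kN to N1, N15: 52 each (1 lost).
    N1: 70+52 = 122 ≤ 160
    N15: 50+52 = 102 > 80
Round 3 — N15 snaps.
  N15 sheds 102 kN to N1, N25, N4: 34 each.
    N1: 122+34 = 156 ≤ 160
    N25: 40+34 = 74 ≤ 90
    N4: 30+34 = 64 ≤ 70
No further breaks.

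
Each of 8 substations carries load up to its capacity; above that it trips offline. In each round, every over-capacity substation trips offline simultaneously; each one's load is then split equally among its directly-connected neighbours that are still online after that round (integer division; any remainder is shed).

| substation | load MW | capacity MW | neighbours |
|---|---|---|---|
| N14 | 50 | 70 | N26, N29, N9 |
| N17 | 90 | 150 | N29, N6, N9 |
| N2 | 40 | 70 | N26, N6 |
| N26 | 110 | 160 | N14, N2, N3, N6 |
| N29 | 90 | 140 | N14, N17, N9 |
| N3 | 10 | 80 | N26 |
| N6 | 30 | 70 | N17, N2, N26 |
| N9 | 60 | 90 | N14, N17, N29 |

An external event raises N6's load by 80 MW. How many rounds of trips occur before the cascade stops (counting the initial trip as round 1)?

6

Round 1 — N6 at 110 > 70. N6 trips offline.
  N6 sheds 110 MW to N17, N2, N26: 36 each (2 lost).
    N17: 90+36 = 126 ≤ 150
    N2: 40+36 = 76 > 70
    N26: 110+36 = 146 ≤ 160
Round 2 — N2 trips offline.
  N2 sheds 76 MW to N26: 76 each.
    N26: 146+76 = 222 > 160
Round 3 — N26 trips offline.
  N26 sheds 222 MW to N14, N3: 111 each.
    N14: 50+111 = 161 > 70
    N3: 10+111 = 121 > 80
Round 4 — N14, N3 trip offline.
  N14 sheds 161 MW to N29, N9: 80 each (1 lost).
    N29: 90+80 = 170 > 140
    N9: 60+80 = 140 > 90
  N3 sheds 121 MW: no online neighbours, lost.
Round 5 — N29, N9 trip offline.
  N29 sheds 170 MW to N17: 170 each.
    N17: 126+170 = 296 > 150
  N9 sheds 140 MW to N17: 140 each.
    N17: 296+140 = 436 > 150
Round 6 — N17 trips offline.
  N17 sheds 436 MW: no online neighbours, lost.
No further trips.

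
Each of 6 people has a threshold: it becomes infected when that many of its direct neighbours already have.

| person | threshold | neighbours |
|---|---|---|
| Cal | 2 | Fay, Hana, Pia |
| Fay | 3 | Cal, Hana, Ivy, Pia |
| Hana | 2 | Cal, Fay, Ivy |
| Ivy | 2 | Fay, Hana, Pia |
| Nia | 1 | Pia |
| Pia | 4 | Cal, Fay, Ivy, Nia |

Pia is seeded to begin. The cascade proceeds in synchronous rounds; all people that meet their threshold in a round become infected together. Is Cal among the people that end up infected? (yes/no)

no

Round 1 — Pia becomes infected (initial).
Round 2 — checking thresholds:
  Cal: 1 of 3 neighbours < 2, not yet.
  Fay: 1 of 4 neighbours < 3, not yet.
  Ivy: 1 of 3 neighbours < 2, not yet.
  Nia: 1 of 1 neighbours ≥ 1, becomes infected.
Round 3 — no new infections; cascade stops.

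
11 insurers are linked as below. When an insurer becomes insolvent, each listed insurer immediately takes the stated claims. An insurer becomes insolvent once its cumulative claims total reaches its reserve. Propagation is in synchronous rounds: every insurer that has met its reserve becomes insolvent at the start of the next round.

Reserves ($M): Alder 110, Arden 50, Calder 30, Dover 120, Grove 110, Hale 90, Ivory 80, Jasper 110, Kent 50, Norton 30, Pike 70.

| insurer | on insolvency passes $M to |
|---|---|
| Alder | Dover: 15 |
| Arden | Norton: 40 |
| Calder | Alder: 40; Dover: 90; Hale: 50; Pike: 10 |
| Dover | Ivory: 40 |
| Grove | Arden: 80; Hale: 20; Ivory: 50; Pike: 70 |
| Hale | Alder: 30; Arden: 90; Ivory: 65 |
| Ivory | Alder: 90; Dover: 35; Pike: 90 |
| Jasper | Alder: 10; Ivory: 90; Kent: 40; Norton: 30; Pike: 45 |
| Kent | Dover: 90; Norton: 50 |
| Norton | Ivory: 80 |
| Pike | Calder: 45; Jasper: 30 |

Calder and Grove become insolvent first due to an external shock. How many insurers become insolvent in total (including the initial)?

Round 1 — Calder, Grove become insolvent (initial).
  Alder: +40 → 40 < 110
  Arden: +80 → 80 ≥ 50
  Dover: +90 → 90 < 120
  Hale: +50+20 → 70 < 90
  Ivory: +50 → 50 < 80
  Pike: +10+70 → 80 ≥ 70
Round 2 — Arden, Pike become insolvent.
  Jasper: +30 → 30 < 110
  Norton: +40 → 40 ≥ 30
Round 3 — Norton becomes insolvent.
  Ivory: +80 → 130 ≥ 80
Round 4 — Ivory becomes insolvent.
  Alder: +90 → 130 ≥ 110
  Dover: +35 → 125 ≥ 120
Round 5 — Alder, Dover become insolvent.
No further insolvencies.

8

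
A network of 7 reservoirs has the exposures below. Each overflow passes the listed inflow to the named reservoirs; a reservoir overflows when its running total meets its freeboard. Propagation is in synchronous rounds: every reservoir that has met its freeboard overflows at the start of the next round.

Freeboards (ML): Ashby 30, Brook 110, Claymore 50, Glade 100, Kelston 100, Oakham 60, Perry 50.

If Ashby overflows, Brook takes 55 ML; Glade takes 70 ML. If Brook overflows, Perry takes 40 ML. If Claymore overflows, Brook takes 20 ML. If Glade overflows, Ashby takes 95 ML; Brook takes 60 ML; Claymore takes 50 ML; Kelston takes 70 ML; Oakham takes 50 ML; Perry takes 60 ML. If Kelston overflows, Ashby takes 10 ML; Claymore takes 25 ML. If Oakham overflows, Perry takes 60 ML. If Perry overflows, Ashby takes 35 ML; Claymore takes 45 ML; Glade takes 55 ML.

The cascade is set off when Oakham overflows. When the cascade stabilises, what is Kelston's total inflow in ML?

Round 1 — Oakham overflows (initial).
  Perry: +60 → 60 ≥ 50
Round 2 — Perry overflows.
  Ashby: +35 → 35 ≥ 30
  Claymore: +45 → 45 < 50
  Glade: +55 → 55 < 100
Round 3 — Ashby overflows.
  Brook: +55 → 55 < 110
  Glade: +70 → 125 ≥ 100
Round 4 — Glade overflows.
  Brook: +60 → 115 ≥ 110
  Claymore: +50 → 95 ≥ 50
  Kelston: +70 → 70 < 100
Round 5 — Brook, Claymore overflow.
No further overflows.

70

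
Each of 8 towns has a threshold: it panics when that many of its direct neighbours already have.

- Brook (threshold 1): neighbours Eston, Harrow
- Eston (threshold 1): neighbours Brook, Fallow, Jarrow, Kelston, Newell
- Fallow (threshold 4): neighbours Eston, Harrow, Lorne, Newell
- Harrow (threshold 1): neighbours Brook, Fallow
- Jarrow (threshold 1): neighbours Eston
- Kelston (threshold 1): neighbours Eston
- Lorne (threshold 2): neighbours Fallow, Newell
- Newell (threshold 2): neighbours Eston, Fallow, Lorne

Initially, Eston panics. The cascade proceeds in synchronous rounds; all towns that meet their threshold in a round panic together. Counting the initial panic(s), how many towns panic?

Round 1 — Eston panics (initial).
Round 2 — checking thresholds:
  Brook: 1 of 2 neighbours ≥ 1, panics.
  Fallow: 1 of 4 neighbours < 4, not yet.
  Jarrow: 1 of 1 neighbours ≥ 1, panics.
  Kelston: 1 of 1 neighbours ≥ 1, panics.
  Newell: 1 of 3 neighbours < 2, not yet.
Round 3 — checking thresholds:
  Fallow: 1 of 4 neighbours < 4, not yet.
  Harrow: 1 of 2 neighbours ≥ 1, panics.
  Newell: 1 of 3 neighbours < 2, not yet.
Round 4 — no new panics; cascade stops.

5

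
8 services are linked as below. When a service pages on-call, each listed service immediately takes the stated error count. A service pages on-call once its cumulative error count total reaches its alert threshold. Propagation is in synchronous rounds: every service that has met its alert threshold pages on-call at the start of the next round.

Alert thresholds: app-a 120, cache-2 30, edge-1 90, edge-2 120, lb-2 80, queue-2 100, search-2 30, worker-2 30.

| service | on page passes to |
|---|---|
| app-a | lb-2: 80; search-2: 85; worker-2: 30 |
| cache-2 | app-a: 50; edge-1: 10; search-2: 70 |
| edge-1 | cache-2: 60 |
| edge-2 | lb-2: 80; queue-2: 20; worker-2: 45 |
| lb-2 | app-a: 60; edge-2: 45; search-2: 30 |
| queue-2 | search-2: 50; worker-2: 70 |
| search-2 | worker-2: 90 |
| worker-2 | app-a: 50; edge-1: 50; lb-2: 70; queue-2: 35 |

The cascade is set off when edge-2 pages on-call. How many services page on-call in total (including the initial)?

4

Round 1 — edge-2 pages on-call (initial).
  lb-2: +80 → 80 ≥ 80
  queue-2: +20 → 20 < 100
  worker-2: +45 → 45 ≥ 30
Round 2 — lb-2, worker-2 page on-call.
  app-a: +60+50 → 110 < 120
  edge-1: +50 → 50 < 90
  queue-2: +35 → 55 < 100
  search-2: +30 → 30 ≥ 30
Round 3 — search-2 pages on-call.
No further pages.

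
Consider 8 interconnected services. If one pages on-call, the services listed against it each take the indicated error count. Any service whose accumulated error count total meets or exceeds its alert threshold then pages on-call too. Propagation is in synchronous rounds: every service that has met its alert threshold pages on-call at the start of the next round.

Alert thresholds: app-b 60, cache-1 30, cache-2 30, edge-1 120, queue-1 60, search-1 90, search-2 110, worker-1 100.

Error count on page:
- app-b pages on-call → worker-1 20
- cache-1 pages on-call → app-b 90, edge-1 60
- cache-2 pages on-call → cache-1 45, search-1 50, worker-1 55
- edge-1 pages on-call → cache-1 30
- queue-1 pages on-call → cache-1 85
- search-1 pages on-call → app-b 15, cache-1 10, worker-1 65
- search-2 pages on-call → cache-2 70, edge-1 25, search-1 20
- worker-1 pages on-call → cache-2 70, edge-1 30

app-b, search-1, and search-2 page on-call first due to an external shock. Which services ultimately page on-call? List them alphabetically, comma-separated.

Round 1 — app-b, search-1, search-2 page on-call (initial).
  cache-1: +10 → 10 < 30
  cache-2: +70 → 70 ≥ 30
  edge-1: +25 → 25 < 120
  worker-1: +20+65 → 85 < 100
Round 2 — cache-2 pages on-call.
  cache-1: +45 → 55 ≥ 30
  worker-1: +55 → 140 ≥ 100
Round 3 — cache-1, worker-1 page on-call.
  edge-1: +60+30 → 115 < 120
No further pages.

app-b, cache-1, cache-2, search-1, search-2, worker-1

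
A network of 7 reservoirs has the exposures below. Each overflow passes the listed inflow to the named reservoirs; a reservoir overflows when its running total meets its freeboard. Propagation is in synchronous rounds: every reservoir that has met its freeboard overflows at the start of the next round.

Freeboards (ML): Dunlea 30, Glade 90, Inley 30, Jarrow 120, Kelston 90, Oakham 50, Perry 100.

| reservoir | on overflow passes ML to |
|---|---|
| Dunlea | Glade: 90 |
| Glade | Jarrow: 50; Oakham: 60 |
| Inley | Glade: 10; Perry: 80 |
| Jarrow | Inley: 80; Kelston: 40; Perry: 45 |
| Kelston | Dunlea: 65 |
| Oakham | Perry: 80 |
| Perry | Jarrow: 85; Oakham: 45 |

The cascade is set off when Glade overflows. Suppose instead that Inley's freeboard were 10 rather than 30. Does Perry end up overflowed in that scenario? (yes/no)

no

With Inley's freeboard at 10:
Round 1 — Glade overflows (initial).
  Jarrow: +50 → 50 < 120
  Oakham: +60 → 60 ≥ 50
Round 2 — Oakham overflows.
  Perry: +80 → 80 < 100
No further overflows.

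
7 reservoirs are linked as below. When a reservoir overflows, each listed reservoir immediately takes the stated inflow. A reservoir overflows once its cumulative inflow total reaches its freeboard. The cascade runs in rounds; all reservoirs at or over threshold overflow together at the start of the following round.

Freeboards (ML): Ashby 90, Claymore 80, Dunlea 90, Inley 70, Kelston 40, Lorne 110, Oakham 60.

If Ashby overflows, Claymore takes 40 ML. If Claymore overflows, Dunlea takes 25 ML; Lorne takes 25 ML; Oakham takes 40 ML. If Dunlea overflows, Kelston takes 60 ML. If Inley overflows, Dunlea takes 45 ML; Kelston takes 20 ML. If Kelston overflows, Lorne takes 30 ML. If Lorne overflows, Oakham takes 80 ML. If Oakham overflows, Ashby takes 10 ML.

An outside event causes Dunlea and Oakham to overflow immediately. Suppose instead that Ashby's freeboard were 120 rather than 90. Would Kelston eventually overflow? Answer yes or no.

With Ashby's freeboard at 120:
Round 1 — Dunlea, Oakham overflow (initial).
  Ashby: +10 → 10 < 120
  Kelston: +60 → 60 ≥ 40
Round 2 — Kelston overflows.
  Lorne: +30 → 30 < 110
No further overflows.

yes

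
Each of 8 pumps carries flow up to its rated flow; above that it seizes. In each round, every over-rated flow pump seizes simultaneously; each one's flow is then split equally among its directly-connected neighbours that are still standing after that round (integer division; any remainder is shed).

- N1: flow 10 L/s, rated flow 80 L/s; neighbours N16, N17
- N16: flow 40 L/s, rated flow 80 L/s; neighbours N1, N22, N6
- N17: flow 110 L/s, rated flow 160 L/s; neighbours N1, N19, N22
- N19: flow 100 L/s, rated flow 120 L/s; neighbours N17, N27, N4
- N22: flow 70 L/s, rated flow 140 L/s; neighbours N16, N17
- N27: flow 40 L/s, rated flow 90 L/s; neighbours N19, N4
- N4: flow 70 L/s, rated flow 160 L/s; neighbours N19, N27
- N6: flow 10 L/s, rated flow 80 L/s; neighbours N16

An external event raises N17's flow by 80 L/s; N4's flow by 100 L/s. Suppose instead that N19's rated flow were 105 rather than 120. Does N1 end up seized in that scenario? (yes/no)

With N19's rated flow at 105:
Round 1 — N17 at 190 > 160; N4 at 170 > 160. N17, N4 seize.
  N17 sheds 190 L/s to N1, N19, N22: 63 each (1 lost).
    N1: 10+63 = 73 ≤ 80
    N19: 100+63 = 163 > 105
    N22: 70+63 = 133 ≤ 140
  N4 sheds 170 L/s to N19, N27: 85 each.
    N19: 163+85 = 248 > 105
    N27: 40+85 = 125 > 90
Round 2 — N19, N27 seize.
  N19 sheds 248 L/s: no online neighbours, lost.
  N27 sheds 125 L/s: no online neighbours, lost.
No further seizures.

no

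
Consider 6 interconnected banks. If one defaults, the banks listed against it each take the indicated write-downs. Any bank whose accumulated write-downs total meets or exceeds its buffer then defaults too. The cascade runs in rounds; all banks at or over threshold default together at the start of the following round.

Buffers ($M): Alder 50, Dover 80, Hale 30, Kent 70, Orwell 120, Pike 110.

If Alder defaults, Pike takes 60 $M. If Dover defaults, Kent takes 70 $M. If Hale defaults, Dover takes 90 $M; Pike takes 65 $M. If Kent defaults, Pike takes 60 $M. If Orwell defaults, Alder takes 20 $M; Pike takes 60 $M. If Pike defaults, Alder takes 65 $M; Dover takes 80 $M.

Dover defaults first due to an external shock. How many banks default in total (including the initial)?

2

Round 1 — Dover defaults (initial).
  Kent: +70 → 70 ≥ 70
Round 2 — Kent defaults.
  Pike: +60 → 60 < 110
No further defaults.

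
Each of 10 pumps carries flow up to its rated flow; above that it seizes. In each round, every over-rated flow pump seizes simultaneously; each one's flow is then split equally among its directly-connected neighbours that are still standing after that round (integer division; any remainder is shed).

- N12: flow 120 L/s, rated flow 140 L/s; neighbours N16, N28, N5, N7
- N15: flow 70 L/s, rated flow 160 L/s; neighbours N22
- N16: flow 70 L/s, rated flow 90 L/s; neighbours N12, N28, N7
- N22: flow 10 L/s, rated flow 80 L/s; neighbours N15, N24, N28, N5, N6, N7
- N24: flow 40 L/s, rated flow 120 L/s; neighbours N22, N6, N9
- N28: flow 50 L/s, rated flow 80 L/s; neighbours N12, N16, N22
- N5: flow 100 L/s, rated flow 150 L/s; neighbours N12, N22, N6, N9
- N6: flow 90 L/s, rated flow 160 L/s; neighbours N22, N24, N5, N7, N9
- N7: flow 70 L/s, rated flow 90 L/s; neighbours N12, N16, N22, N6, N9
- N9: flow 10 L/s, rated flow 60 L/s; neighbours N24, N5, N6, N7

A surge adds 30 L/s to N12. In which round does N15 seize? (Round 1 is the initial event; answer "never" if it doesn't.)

Round 1 — N12 at 150 > 140. N12 seizes.
  N12 sheds 150 L/s to N16, N28, N5, N7: 37 each (2 lost).
    N16: 70+37 = 107 > 90
    N28: 50+37 = 87 > 80
    N5: 100+37 = 137 ≤ 150
    N7: 70+37 = 107 > 90
Round 2 — N16, N28, N7 seize.
  N16 sheds 107 L/s: no online neighbours, lost.
  N28 sheds 87 L/s to N22: 87 each.
    N22: 10+87 = 97 > 80
  N7 sheds 107 L/s to N22, N6, N9: 35 each (2 lost).
    N22: 97+35 = 132 > 80
    N6: 90+35 = 125 ≤ 160
    N9: 10+35 = 45 ≤ 60
Round 3 — N22 seizes.
  N22 sheds 132 L/s to N15, N24, N5, N6: 33 each.
    N15: 70+33 = 103 ≤ 160
    N24: 40+33 = 73 ≤ 120
    N5: 137+33 = 170 > 150
    N6: 125+33 = 158 ≤ 160
Round 4 — N5 seizes.
  N5 sheds 170 L/s to N6, N9: 85 each.
    N6: 158+85 = 243 > 160
    N9: 45+85 = 130 > 60
Round 5 — N6, N9 seize.
  N6 sheds 243 L/s to N24: 243 each.
    N24: 73+243 = 316 > 120
  N9 sheds 130 L/s to N24: 130 each.
    N24: 316+130 = 446 > 120
Round 6 — N24 seizes.
  N24 sheds 446 L/s: no online neighbours, lost.
No further seizures.

never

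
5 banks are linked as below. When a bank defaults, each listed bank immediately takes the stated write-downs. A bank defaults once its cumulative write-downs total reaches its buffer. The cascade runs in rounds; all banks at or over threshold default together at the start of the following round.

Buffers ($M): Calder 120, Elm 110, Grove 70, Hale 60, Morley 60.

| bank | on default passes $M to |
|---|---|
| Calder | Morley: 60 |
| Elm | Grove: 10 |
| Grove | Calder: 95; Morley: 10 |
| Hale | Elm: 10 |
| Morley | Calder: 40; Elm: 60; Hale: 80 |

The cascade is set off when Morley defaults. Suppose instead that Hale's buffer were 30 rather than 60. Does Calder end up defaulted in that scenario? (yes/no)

no

With Hale's buffer at 30:
Round 1 — Morley defaults (initial).
  Calder: +40 → 40 < 120
  Elm: +60 → 60 < 110
  Hale: +80 → 80 ≥ 30
Round 2 — Hale defaults.
  Elm: +10 → 70 < 110
No further defaults.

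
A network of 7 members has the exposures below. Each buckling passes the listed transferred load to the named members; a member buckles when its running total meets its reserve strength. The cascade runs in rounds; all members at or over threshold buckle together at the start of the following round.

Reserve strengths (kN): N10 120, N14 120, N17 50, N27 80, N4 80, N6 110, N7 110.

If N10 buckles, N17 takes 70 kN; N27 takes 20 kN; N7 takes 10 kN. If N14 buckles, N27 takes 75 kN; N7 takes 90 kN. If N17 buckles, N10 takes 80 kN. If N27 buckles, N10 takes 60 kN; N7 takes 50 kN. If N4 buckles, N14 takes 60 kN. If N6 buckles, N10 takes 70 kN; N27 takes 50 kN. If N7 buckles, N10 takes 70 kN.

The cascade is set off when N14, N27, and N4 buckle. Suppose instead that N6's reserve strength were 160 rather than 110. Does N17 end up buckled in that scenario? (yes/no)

yes

With N6's reserve strength at 160:
Round 1 — N14, N27, N4 buckle (initial).
  N10: +60 → 60 < 120
  N7: +90+50 → 140 ≥ 110
Round 2 — N7 buckles.
  N10: +70 → 130 ≥ 120
Round 3 — N10 buckles.
  N17: +70 → 70 ≥ 50
Round 4 — N17 buckles.
No further bucklings.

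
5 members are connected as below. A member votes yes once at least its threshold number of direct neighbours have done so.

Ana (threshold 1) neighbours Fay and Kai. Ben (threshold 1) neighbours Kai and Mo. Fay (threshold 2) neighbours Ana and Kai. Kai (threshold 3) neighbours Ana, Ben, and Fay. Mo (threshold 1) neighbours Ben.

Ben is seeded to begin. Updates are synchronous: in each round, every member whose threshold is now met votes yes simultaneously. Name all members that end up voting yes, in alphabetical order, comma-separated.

Ben, Mo

Round 1 — Ben votes yes (initial).
Round 2 — checking thresholds:
  Kai: 1 of 3 neighbours < 3, holds.
  Mo: 1 of 1 neighbours ≥ 1, votes yes.
Round 3 — no new yes votes; cascade stops.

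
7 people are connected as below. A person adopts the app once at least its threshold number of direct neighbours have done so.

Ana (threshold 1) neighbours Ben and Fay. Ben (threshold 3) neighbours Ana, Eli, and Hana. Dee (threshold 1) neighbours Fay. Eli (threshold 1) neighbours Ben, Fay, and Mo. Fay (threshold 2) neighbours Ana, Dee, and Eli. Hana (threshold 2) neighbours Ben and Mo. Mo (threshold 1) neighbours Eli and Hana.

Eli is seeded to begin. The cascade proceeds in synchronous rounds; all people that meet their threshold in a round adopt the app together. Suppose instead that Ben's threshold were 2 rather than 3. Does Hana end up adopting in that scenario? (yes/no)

With Ben's threshold at 2:
Round 1 — Eli adopts the app (initial).
Round 2 — checking thresholds:
  Ben: 1 of 3 neighbours < 2, holds.
  Fay: 1 of 3 neighbours < 2, holds.
  Mo: 1 of 2 neighbours ≥ 1, adopts the app.
Round 3 — no new adoptions; cascade stops.

no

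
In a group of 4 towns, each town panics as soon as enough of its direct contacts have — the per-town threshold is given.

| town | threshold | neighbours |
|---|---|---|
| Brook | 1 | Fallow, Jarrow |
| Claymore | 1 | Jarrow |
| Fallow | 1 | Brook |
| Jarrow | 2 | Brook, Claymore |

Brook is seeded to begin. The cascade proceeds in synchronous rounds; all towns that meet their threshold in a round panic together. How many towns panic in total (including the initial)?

Round 1 — Brook panics (initial).
Round 2 — checking thresholds:
  Fallow: 1 of 1 neighbours ≥ 1, panics.
  Jarrow: 1 of 2 neighbours < 2, holds.
Round 3 — no new panics; cascade stops.

2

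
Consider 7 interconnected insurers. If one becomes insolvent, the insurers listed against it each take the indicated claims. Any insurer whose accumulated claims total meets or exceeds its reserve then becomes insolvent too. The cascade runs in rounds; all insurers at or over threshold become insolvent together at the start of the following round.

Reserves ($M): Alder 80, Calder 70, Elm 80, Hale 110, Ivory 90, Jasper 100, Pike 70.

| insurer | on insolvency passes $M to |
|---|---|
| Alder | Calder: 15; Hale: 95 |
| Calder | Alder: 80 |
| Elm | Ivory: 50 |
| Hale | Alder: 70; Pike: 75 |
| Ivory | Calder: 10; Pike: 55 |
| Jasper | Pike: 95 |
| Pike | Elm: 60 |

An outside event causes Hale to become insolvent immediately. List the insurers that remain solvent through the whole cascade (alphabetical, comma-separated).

Alder, Calder, Elm, Ivory, Jasper

Round 1 — Hale becomes insolvent (initial).
  Alder: +70 → 70 < 80
  Pike: +75 → 75 ≥ 70
Round 2 — Pike becomes insolvent.
  Elm: +60 → 60 < 80
No further insolvencies.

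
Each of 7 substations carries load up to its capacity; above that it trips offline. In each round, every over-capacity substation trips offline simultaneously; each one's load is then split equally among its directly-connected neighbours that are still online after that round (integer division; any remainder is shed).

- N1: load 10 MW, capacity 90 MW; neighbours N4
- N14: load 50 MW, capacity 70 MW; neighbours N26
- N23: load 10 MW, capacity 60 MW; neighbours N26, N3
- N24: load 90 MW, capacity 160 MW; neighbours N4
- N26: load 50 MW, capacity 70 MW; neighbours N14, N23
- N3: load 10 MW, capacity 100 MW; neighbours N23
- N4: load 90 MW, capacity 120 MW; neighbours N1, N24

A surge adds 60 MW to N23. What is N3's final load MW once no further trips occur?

45

Round 1 — N23 at 70 > 60. N23 trips offline.
  N23 sheds 70 MW to N26, N3: 35 each.
    N26: 50+35 = 85 > 70
    N3: 10+35 = 45 ≤ 100
Round 2 — N26 trips offline.
  N26 sheds 85 MW to N14: 85 each.
    N14: 50+85 = 135 > 70
Round 3 — N14 trips offline.
  N14 sheds 135 MW: no online neighbours, lost.
No further trips.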